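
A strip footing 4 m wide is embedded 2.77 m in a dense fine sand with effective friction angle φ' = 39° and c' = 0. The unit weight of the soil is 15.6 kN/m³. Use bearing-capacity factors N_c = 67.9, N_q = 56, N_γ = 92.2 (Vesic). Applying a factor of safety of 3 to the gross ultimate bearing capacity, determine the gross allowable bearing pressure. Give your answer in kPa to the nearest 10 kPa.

q = γ·D_f = 15.6 × 2.77 = 43.212 kPa.
q·N_q = 43.212 × 56 = 2419.9 kPa
0.5·γ·B·N_γ = 0.5 × 15.6 × 4 × 92.2 = 2876.6 kPa
q_ult = 2419.9 + 2876.6 = 5296.5 kPa.
q_all = q_ult / FS = 5296.5 / 3 = 1765.5 kPa.

q_all ≈ 1770 kPa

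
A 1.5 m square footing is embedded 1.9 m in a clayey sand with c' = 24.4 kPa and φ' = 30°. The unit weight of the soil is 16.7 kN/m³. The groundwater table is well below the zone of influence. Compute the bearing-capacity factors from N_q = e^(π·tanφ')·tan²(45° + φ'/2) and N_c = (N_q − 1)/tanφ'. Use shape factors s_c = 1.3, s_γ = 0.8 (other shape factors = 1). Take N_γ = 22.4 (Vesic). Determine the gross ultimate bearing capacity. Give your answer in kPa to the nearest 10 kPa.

q_ult ≈ 1760 kPa

tan30° = 0.5774, so N_q = e^(π×0.5774)·tan²(60°) = 6.134 × 3.0 = 18.4.
N_c = (18.4 − 1)/tan30° = 30.14.
Effective surcharge at the founding depth q = γ·D_f = 16.7 × 1.9 = 31.73 kPa.
q_ult = c·N_c·s_c + q·N_q + 0.5·γ·B·N_γ·s_γ
     = 24.4 × 30.14 × 1.3 + 31.73 × 18.401 + 0.5 × 16.7 × 1.5 × 22.4 × 0.8
     = 956.03 + 583.87 + 224.45 = 1764.3 kPa.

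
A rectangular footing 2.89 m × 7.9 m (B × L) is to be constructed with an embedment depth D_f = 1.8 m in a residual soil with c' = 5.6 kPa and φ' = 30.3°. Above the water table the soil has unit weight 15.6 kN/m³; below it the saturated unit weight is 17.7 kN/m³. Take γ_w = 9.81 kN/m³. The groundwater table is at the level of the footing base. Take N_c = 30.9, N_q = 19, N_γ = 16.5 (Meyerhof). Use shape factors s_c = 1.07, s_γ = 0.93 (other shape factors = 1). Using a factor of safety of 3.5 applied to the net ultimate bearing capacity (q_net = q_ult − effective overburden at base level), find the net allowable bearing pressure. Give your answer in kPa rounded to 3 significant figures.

q_all(net) ≈ 247 kPa

q = γ·D_f = 15.6 × 1.8 = 28.08 kPa.
For the ½γBN_γ term take γ' = 17.7 − 9.81 = 7.89 kN/m³ (soil below base is submerged).
c·N_c·s_c = 5.6 × 30.9 × 1.07 = 185.15 kPa
q·N_q = 28.08 × 19 = 533.52 kPa
0.5·γ·B·N_γ·s_γ = 0.5 × 7.89 × 2.89 × 16.5 × 0.93 = 174.95 kPa
q_ult = 185.15 + 533.52 + 174.95 = 893.62 kPa.
Net ultimate: q_net = 893.62 − 28.08 = 865.54 kPa.
q_all(net) = 865.54 / 3.5 = 247.3 kPa.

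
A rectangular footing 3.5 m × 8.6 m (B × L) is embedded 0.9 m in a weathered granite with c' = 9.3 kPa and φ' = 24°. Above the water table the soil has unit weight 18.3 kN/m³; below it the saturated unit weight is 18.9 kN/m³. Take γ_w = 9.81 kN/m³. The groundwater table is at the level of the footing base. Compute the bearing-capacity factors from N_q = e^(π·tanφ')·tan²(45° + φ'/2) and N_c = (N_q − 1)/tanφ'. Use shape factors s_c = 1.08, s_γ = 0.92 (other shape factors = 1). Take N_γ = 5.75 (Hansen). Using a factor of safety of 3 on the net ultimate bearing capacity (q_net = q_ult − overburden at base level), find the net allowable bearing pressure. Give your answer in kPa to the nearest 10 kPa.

N_q = e^(π·tan24°)·tan²(57°) = 9.6; N_c = (N_q − 1)/tanφ' = 19.32.
Overburden at base level: q = 18.3 × 0.9 = 16.47 kPa.
Below the base the soil is submerged, so the ½γBN_γ term uses γ' = 18.9 − 9.81 = 9.09 kN/m³.
Cohesion term c·N_c·s_c = 9.3 × 19.324 × 1.08 = 194.09 kPa; surcharge term q·N_q = 16.47 × 9.6034 = 158.17 kPa; self-weight term 0.5·γ·B·N_γ·s_γ = 0.5 × 9.09 × 3.5 × 5.75 × 0.92 = 84.151 kPa.
q_ult = 194.09 + 158.17 + 84.151 = 436.4 kPa.
q_net = 436.4 − 16.47 = 419.93 kPa.
q_all(net) = 419.93 / 3 = 139.98 kPa.

q_all(net) ≈ 140 kPa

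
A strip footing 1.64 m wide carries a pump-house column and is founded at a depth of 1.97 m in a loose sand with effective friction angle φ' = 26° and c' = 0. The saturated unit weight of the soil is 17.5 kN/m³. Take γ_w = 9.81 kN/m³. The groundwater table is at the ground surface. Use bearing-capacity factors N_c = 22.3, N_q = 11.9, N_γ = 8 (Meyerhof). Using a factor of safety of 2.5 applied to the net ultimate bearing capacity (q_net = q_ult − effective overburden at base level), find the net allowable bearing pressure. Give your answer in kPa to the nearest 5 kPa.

With the water table at the surface the whole profile is submerged: γ' = 17.5 − 9.81 = 7.69 kN/m³, so q = γ'·D_f = 15.149 kPa; the same γ' applies in the ½γBN_γ term.
q_ult = q·N_q + 0.5·γ·B·N_γ
     = 15.149 × 11.9 + 0.5 × 7.69 × 1.64 × 8
     = 180.28 + 50.446 = 230.72 kPa.
Net ultimate: q_net = 230.72 − 15.149 = 215.57 kPa.
q_all(net) = 215.57 / 2.5 = 86.23 kPa.

q_all(net) ≈ 85 kPa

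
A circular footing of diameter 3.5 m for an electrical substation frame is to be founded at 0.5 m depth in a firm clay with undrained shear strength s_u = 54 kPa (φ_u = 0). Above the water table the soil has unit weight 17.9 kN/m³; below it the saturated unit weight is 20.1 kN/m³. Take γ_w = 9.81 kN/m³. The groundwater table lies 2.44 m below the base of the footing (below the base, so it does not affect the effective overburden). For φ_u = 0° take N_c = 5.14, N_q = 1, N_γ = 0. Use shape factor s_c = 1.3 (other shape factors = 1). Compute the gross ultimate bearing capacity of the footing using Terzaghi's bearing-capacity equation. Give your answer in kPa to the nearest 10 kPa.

Overburden at base level: q = 17.9 × 0.5 = 8.95 kPa.
Cohesion term c·N_c·s_c = 54 × 5.14 × 1.3 = 360.83 kPa; surcharge term q·N_q = 8.95 × 1 = 8.95 kPa.
q_ult = 360.83 + 8.95 = 369.78 kPa.

q_ult ≈ 370 kPa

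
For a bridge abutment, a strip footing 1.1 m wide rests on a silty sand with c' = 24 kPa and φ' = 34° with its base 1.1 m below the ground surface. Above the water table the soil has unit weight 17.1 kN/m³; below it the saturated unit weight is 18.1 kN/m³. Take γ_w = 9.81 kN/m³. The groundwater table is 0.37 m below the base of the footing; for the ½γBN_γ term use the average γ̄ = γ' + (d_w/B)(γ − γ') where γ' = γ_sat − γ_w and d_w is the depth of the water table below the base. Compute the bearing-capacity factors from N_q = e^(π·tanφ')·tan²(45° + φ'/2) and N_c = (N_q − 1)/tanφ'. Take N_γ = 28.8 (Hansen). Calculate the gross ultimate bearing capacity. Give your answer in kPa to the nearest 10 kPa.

tan34° = 0.6745, so N_q = e^(π×0.6745)·tan²(62°) = 8.323 × 3.537 = 29.44.
N_c = (29.44 − 1)/tan34° = 42.16.
Effective surcharge at the founding depth q = γ·D_f = 17.1 × 1.1 = 18.81 kPa.
With d_w = 0.37 m < B, γ̄ = 8.29 + (0.37/1.1) × (17.1 − 8.29) = 11.253 kN/m³.
q_ult = c·N_c + q·N_q + 0.5·γ·B·N_γ
     = 24 × 42.164 + 18.81 × 29.44 + 0.5 × 11.253 × 1.1 × 28.8
     = 1011.9 + 553.76 + 178.25 = 1743.9 kPa.

q_ult ≈ 1740 kPa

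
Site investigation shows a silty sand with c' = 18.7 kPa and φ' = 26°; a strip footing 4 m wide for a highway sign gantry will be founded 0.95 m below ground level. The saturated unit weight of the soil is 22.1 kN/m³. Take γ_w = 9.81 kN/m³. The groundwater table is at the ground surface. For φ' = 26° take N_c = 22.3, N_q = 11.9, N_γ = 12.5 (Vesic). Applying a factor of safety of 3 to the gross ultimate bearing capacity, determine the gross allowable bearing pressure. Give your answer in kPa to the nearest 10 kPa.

q_all ≈ 290 kPa

Water table at ground surface, so effective unit weight γ' = 22.1 − 9.81 = 12.29 kN/m³ is used throughout; overburden q = 12.29 × 0.95 = 11.675 kPa; the same γ' applies in the ½γBN_γ term.
Cohesion term c·N_c = 18.7 × 22.3 = 417.01 kPa; surcharge term q·N_q = 11.675 × 11.9 = 138.94 kPa; self-weight term 0.5·γ·B·N_γ = 0.5 × 12.29 × 4 × 12.5 = 307.25 kPa.
q_ult = 417.01 + 138.94 + 307.25 = 863.2 kPa.
q_all = q_ult / FS = 863.2 / 3 = 287.73 kPa.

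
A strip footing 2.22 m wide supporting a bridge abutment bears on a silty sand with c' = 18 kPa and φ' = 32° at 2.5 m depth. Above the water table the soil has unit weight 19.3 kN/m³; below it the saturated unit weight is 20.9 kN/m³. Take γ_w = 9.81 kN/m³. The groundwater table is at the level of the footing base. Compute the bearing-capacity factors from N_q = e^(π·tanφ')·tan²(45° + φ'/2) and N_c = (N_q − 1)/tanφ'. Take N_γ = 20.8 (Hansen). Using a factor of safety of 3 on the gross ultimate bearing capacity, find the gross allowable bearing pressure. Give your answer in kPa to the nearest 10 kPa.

q_all ≈ 670 kPa

N_q = e^(π·tan32°)·tan²(61°) = 23.18; N_c = (N_q − 1)/tanφ' = 35.49.
Effective surcharge at the founding depth q = γ·D_f = 19.3 × 2.5 = 48.25 kPa.
The water table coincides with the base, so in the self-weight term γ → γ' = 11.09 kN/m³.
q_ult = c·N_c + q·N_q + 0.5·γ·B·N_γ
     = 18 × 35.49 + 48.25 × 23.177 + 0.5 × 11.09 × 2.22 × 20.8
     = 638.82 + 1118.3 + 256.05 = 2013.2 kPa.
q_all = 2013.2 / 3 = 671.05 kPa.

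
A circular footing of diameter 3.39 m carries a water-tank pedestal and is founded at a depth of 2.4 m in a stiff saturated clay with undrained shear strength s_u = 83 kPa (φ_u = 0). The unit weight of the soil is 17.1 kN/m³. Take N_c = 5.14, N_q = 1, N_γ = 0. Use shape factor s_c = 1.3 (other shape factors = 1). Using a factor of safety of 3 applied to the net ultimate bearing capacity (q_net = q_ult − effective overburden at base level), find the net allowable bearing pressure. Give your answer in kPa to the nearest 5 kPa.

q_all(net) ≈ 185 kPa

q = γ·D_f = 17.1 × 2.4 = 41.04 kPa.
c·N_c·s_c = 83 × 5.14 × 1.3 = 554.61 kPa
q·N_q = 41.04 × 1 = 41.04 kPa
q_ult = 554.61 + 41.04 = 595.65 kPa.
Net ultimate: q_net = 595.65 − 41.04 = 554.61 kPa.
q_all(net) = 554.61 / 3 = 184.87 kPa.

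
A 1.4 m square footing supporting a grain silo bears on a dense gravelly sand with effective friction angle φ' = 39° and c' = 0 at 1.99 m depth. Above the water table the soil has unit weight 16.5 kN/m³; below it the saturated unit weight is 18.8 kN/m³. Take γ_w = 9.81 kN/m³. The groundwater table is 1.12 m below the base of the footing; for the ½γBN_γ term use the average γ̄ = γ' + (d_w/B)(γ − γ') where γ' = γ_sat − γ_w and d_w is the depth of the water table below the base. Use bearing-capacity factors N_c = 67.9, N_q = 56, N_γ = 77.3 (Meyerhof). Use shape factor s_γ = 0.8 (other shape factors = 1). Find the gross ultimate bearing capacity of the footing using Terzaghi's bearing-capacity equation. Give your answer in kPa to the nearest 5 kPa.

q = γ·D_f = 16.5 × 1.99 = 32.835 kPa.
γ' = 8.99 kN/m³; averaging over the depth B below the base, γ̄ = γ' + (d_w/B)(γ − γ') = 14.998 kN/m³.
q·N_q = 32.835 × 56 = 1838.8 kPa
0.5·γ·B·N_γ·s_γ = 0.5 × 14.998 × 1.4 × 77.3 × 0.8 = 649.23 kPa
q_ult = 1838.8 + 649.23 = 2488 kPa.

q_ult ≈ 2490 kPa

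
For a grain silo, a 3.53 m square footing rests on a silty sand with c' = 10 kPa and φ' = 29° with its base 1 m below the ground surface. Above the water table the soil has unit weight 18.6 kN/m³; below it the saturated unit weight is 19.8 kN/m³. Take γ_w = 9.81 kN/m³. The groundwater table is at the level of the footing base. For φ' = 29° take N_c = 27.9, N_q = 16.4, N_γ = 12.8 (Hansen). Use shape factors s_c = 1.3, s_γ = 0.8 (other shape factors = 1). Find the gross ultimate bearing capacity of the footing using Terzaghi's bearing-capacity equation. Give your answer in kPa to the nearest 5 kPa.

q_ult ≈ 850 kPa

Overburden at base level: q = 18.6 × 1 = 18.6 kPa.
Below the base the soil is submerged, so the ½γBN_γ term uses γ' = 19.8 − 9.81 = 9.99 kN/m³.
Cohesion term c·N_c·s_c = 10 × 27.9 × 1.3 = 362.7 kPa; surcharge term q·N_q = 18.6 × 16.4 = 305.04 kPa; self-weight term 0.5·γ·B·N_γ·s_γ = 0.5 × 9.99 × 3.53 × 12.8 × 0.8 = 180.56 kPa.
q_ult = 362.7 + 305.04 + 180.56 = 848.3 kPa.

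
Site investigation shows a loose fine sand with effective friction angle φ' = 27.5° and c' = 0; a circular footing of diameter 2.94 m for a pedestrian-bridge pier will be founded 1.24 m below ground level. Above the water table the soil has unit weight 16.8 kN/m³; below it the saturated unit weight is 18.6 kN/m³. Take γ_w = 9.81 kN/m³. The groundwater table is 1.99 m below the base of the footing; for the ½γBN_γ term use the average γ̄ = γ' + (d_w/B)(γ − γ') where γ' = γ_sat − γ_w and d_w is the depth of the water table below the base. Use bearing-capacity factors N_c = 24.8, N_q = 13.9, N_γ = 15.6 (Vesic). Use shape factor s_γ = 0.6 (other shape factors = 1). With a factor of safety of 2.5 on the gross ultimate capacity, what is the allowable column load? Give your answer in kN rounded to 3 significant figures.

Effective surcharge at the founding depth q = γ·D_f = 16.8 × 1.24 = 20.832 kPa.
With d_w = 1.99 m < B, γ̄ = 8.79 + (1.99/2.94) × (16.8 − 8.79) = 14.212 kN/m³.
q_ult = q·N_q + 0.5·γ·B·N_γ·s_γ
     = 20.832 × 13.9 + 0.5 × 14.212 × 2.94 × 15.6 × 0.6
     = 289.56 + 195.54 = 485.11 kPa.
Gross allowable pressure q_all = 485.11 / 2.5 = 194.04 kPa.
Footing area = 6.7887 m², so allowable column load = 194.04 × 6.7887 = 1317.3 kN.

P_all ≈ 1320 kN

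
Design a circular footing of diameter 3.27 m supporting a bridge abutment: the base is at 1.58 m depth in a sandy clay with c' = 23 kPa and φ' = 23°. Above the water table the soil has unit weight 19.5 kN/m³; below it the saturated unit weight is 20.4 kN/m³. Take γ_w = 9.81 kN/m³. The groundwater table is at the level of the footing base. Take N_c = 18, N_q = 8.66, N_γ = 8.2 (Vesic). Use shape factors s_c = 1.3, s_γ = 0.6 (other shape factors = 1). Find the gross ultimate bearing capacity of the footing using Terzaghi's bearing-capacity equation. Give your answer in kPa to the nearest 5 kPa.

Overburden at base level: q = 19.5 × 1.58 = 30.81 kPa.
Below the base the soil is submerged, so the ½γBN_γ term uses γ' = 20.4 − 9.81 = 10.59 kN/m³.
Cohesion term c·N_c·s_c = 23 × 18 × 1.3 = 538.2 kPa; surcharge term q·N_q = 30.81 × 8.66 = 266.81 kPa; self-weight term 0.5·γ·B·N_γ·s_γ = 0.5 × 10.59 × 3.27 × 8.2 × 0.6 = 85.188 kPa.
q_ult = 538.2 + 266.81 + 85.188 = 890.2 kPa.

q_ult ≈ 890 kPa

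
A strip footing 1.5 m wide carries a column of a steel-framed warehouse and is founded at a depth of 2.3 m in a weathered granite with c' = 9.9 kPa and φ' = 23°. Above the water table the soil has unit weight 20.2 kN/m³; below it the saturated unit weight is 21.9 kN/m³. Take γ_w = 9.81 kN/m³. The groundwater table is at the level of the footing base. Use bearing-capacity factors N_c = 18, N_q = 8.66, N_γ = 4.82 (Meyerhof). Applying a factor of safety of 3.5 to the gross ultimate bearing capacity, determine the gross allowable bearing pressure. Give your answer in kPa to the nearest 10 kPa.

q = γ·D_f = 20.2 × 2.3 = 46.46 kPa.
For the ½γBN_γ term take γ' = 21.9 − 9.81 = 12.09 kN/m³ (soil below base is submerged).
c·N_c = 9.9 × 18 = 178.2 kPa
q·N_q = 46.46 × 8.66 = 402.34 kPa
0.5·γ·B·N_γ = 0.5 × 12.09 × 1.5 × 4.82 = 43.705 kPa
q_ult = 178.2 + 402.34 + 43.705 = 624.25 kPa.
q_all = q_ult / FS = 624.25 / 3.5 = 178.36 kPa.

q_all ≈ 180 kPa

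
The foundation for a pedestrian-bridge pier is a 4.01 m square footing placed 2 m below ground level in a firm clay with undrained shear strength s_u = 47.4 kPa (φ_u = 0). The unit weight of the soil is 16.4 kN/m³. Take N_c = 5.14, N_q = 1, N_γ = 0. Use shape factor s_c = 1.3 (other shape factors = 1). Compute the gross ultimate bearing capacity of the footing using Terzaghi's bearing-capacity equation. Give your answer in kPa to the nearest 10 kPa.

q_ult ≈ 350 kPa

Effective surcharge at the founding depth q = γ·D_f = 16.4 × 2 = 32.8 kPa.
q_ult = c·N_c·s_c + q·N_q
     = 47.4 × 5.14 × 1.3 + 32.8 × 1
     = 316.73 + 32.8 = 349.53 kPa.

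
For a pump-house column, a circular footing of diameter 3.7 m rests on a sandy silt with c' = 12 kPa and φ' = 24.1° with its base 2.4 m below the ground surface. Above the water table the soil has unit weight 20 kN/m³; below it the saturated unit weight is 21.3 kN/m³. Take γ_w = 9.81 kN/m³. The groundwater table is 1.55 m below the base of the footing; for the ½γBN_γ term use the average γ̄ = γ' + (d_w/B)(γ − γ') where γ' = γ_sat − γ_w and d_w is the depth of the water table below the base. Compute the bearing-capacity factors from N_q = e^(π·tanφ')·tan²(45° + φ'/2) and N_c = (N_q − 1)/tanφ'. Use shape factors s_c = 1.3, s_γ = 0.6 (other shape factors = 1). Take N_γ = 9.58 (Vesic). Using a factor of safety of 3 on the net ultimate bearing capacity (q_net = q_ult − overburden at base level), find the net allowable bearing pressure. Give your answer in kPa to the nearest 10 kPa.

q_all(net) ≈ 290 kPa

N_q = e^(π·tan24.1°)·tan²(57.05°) = 9.7; N_c = (N_q − 1)/tanφ' = 19.46.
q = γ·D_f = 20 × 2.4 = 48 kPa.
γ' = 11.49 kN/m³; averaging over the depth B below the base, γ̄ = γ' + (d_w/B)(γ − γ') = 15.055 kN/m³.
c·N_c·s_c = 12 × 19.458 × 1.3 = 303.54 kPa
q·N_q = 48 × 9.7038 = 465.78 kPa
0.5·γ·B·N_γ·s_γ = 0.5 × 15.055 × 3.7 × 9.58 × 0.6 = 160.09 kPa
q_ult = 303.54 + 465.78 + 160.09 = 929.41 kPa.
q_net = 929.41 − 48 = 881.41 kPa.
q_all(net) = 881.41 / 3 = 293.8 kPa.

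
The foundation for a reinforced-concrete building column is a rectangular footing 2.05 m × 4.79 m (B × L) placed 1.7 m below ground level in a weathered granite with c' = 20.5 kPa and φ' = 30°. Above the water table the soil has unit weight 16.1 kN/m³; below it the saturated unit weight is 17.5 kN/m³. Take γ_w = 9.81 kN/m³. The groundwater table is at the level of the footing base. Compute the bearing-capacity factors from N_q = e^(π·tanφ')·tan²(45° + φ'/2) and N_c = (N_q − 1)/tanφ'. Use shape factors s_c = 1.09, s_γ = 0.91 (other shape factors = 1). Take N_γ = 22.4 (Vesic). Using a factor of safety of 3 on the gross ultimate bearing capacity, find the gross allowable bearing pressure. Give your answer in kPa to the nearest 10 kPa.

N_q = e^(π·tan30°)·tan²(60°) = 18.4; N_c = (N_q − 1)/tanφ' = 30.14.
Overburden at base level: q = 16.1 × 1.7 = 27.37 kPa.
Below the base the soil is submerged, so the ½γBN_γ term uses γ' = 17.5 − 9.81 = 7.69 kN/m³.
Cohesion term c·N_c·s_c = 20.5 × 30.14 × 1.09 = 673.47 kPa; surcharge term q·N_q = 27.37 × 18.401 = 503.64 kPa; self-weight term 0.5·γ·B·N_γ·s_γ = 0.5 × 7.69 × 2.05 × 22.4 × 0.91 = 160.67 kPa.
q_ult = 673.47 + 503.64 + 160.67 = 1337.8 kPa.
q_all = 1337.8 / 3 = 445.93 kPa.

q_all ≈ 450 kPa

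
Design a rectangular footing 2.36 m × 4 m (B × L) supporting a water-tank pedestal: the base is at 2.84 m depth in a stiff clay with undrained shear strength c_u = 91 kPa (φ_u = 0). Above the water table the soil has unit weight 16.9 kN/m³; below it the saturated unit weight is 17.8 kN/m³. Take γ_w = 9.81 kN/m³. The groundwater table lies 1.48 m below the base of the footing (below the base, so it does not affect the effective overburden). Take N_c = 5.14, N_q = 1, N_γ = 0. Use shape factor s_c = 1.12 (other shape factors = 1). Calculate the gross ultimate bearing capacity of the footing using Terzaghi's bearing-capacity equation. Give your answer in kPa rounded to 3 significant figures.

Effective surcharge at the founding depth q = γ·D_f = 16.9 × 2.84 = 47.996 kPa.
q_ult = c·N_c·s_c + q·N_q
     = 91 × 5.14 × 1.12 + 47.996 × 1
     = 523.87 + 47.996 = 571.86 kPa.

q_ult ≈ 572 kPa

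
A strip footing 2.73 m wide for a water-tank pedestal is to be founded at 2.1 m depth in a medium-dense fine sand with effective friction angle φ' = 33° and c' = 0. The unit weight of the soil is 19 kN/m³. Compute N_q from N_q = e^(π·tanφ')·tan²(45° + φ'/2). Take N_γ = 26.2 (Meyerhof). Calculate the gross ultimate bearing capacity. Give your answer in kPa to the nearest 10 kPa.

tan33° = 0.6494, so N_q = e^(π×0.6494)·tan²(61.5°) = 7.692 × 3.392 = 26.09.
q = γ·D_f = 19 × 2.1 = 39.9 kPa.
q·N_q = 39.9 × 26.092 = 1041.1 kPa
0.5·γ·B·N_γ = 0.5 × 19 × 2.73 × 26.2 = 679.5 kPa
q_ult = 1041.1 + 679.5 = 1720.6 kPa.

q_ult ≈ 1720 kPa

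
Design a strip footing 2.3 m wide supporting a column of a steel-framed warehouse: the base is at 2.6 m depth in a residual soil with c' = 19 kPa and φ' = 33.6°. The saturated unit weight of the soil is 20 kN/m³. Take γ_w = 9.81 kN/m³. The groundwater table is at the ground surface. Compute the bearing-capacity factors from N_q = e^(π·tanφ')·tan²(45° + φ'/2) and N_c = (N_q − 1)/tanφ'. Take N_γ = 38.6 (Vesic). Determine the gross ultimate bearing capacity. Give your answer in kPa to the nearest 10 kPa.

tan33.6° = 0.6644, so N_q = e^(π×0.6644)·tan²(61.8°) = 8.063 × 3.478 = 28.04.
N_c = (28.04 − 1)/tan33.6° = 40.7.
γ' = 20 − 9.81 = 10.19 kN/m³ (submerged throughout). q = 10.19 × 2.6 = 26.494 kPa; the same γ' applies in the ½γBN_γ term.
c·N_c = 19 × 40.705 = 773.39 kPa
q·N_q = 26.494 × 28.044 = 743 kPa
0.5·γ·B·N_γ = 0.5 × 10.19 × 2.3 × 38.6 = 452.33 kPa
q_ult = 773.39 + 743 + 452.33 = 1968.7 kPa.

q_ult ≈ 1970 kPa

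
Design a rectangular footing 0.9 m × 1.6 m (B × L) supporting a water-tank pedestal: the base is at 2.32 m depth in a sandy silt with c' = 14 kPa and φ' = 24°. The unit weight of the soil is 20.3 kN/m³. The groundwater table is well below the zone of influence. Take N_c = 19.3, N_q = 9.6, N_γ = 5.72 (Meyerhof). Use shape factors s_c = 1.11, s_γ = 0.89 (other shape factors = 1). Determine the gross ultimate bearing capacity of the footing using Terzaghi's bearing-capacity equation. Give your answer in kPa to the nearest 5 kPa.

Overburden at base level: q = 20.3 × 2.32 = 47.096 kPa.
Cohesion term c·N_c·s_c = 14 × 19.3 × 1.11 = 299.92 kPa; surcharge term q·N_q = 47.096 × 9.6 = 452.12 kPa; self-weight term 0.5·γ·B·N_γ·s_γ = 0.5 × 20.3 × 0.9 × 5.72 × 0.89 = 46.504 kPa.
q_ult = 299.92 + 452.12 + 46.504 = 798.55 kPa.

q_ult ≈ 800 kPa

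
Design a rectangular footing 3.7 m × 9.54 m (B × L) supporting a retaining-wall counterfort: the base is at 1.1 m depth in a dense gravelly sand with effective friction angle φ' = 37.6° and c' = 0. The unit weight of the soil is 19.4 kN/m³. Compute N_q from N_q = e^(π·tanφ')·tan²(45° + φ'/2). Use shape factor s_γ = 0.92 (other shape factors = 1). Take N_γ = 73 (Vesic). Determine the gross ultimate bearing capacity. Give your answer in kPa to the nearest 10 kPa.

q_ult ≈ 3400 kPa

tan37.6° = 0.7701, so N_q = e^(π×0.7701)·tan²(63.8°) = 11.239 × 4.13 = 46.42.
Overburden at base level: q = 19.4 × 1.1 = 21.34 kPa.
Surcharge term q·N_q = 21.34 × 46.417 = 990.53 kPa; self-weight term 0.5·γ·B·N_γ·s_γ = 0.5 × 19.4 × 3.7 × 73 × 0.92 = 2410.4 kPa.
q_ult = 990.53 + 2410.4 = 3400.9 kPa.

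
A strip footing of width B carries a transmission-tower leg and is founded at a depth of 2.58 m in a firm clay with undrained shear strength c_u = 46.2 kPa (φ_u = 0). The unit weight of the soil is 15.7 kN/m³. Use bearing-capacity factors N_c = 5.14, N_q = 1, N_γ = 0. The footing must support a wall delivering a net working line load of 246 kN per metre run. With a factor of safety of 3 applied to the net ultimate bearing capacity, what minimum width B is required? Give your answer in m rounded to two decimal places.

Effective surcharge at the founding depth q = γ·D_f = 15.7 × 2.58 = 40.506 kPa.
q_ult = c·N_c + q·N_q
     = 46.2 × 5.14 + 40.506 × 1
     = 237.47 + 40.506 = 277.97 kPa.
For φ = 0 the ½γBN_γ term vanishes, so q_ult is independent of B. q_net = 277.97 − 40.506 = 237.47 kPa; q_all(net) = 237.47/3 = 79.156 kPa.
Required width B = w / q_all(net) = 246 / 79.156 = 3.108 m.

B = 3.11 m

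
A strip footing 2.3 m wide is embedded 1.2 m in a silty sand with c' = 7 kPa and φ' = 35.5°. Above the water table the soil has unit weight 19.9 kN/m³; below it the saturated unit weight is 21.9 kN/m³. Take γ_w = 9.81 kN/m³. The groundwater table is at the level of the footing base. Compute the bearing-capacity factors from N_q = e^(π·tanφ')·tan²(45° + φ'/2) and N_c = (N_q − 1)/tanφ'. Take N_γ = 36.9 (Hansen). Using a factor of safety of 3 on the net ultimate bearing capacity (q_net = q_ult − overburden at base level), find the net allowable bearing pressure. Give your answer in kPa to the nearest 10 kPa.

q_all(net) ≈ 560 kPa

N_q = e^(π·tan35.5°)·tan²(62.75°) = 35.44; N_c = (N_q − 1)/tanφ' = 48.29.
q = γ·D_f = 19.9 × 1.2 = 23.88 kPa.
For the ½γBN_γ term take γ' = 21.9 − 9.81 = 12.09 kN/m³ (soil below base is submerged).
c·N_c = 7 × 48.287 = 338.01 kPa
q·N_q = 23.88 × 35.443 = 846.38 kPa
0.5·γ·B·N_γ = 0.5 × 12.09 × 2.3 × 36.9 = 513.04 kPa
q_ult = 338.01 + 846.38 + 513.04 = 1697.4 kPa.
q_net = 1697.4 − 23.88 = 1673.5 kPa.
q_all(net) = 1673.5 / 3 = 557.85 kPa.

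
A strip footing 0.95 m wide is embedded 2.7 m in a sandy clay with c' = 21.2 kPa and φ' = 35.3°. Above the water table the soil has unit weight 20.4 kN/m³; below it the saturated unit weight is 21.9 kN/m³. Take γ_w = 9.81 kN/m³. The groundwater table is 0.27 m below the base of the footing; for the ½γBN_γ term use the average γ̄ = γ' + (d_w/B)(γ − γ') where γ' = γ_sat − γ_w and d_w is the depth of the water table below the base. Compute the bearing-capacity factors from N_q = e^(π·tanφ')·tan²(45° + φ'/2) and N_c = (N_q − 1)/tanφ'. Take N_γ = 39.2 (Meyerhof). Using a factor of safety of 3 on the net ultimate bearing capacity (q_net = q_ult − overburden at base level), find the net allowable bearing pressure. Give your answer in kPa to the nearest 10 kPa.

q_all(net) ≈ 1040 kPa

N_q = e^(π·tan35.3°)·tan²(62.65°) = 34.57; N_c = (N_q − 1)/tanφ' = 47.41.
Effective surcharge at the founding depth q = γ·D_f = 20.4 × 2.7 = 55.08 kPa.
With d_w = 0.27 m < B, γ̄ = 12.09 + (0.27/0.95) × (20.4 − 12.09) = 14.452 kN/m³.
q_ult = c·N_c + q·N_q + 0.5·γ·B·N_γ
     = 21.2 × 47.406 + 55.08 × 34.565 + 0.5 × 14.452 × 0.95 × 39.2
     = 1005 + 1903.9 + 269.09 = 3178 kPa.
q_net = 3178 − 55.08 = 3122.9 kPa.
q_all(net) = 3122.9 / 3 = 1041 kPa.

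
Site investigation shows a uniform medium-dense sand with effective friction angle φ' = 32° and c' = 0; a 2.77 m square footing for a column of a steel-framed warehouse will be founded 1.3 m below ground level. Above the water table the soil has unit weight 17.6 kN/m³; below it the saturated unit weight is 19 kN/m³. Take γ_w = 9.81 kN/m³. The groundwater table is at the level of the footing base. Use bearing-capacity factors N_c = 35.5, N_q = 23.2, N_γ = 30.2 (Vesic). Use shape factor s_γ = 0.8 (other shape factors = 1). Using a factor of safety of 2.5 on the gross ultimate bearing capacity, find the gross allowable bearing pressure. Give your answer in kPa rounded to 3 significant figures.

q_all ≈ 335 kPa

Overburden at base level: q = 17.6 × 1.3 = 22.88 kPa.
Below the base the soil is submerged, so the ½γBN_γ term uses γ' = 19 − 9.81 = 9.19 kN/m³.
Surcharge term q·N_q = 22.88 × 23.2 = 530.82 kPa; self-weight term 0.5·γ·B·N_γ·s_γ = 0.5 × 9.19 × 2.77 × 30.2 × 0.8 = 307.51 kPa.
q_ult = 530.82 + 307.51 = 838.33 kPa.
q_all = 838.33 / 2.5 = 335.33 kPa.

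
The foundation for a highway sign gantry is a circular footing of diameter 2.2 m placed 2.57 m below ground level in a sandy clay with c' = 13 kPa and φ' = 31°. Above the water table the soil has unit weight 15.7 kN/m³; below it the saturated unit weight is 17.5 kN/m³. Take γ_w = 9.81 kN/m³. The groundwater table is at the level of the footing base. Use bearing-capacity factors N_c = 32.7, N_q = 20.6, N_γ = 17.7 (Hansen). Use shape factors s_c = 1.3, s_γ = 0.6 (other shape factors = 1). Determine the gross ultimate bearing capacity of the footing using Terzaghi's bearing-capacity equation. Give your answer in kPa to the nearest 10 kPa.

q_ult ≈ 1470 kPa

q = γ·D_f = 15.7 × 2.57 = 40.349 kPa.
For the ½γBN_γ term take γ' = 17.5 − 9.81 = 7.69 kN/m³ (soil below base is submerged).
c·N_c·s_c = 13 × 32.7 × 1.3 = 552.63 kPa
q·N_q = 40.349 × 20.6 = 831.19 kPa
0.5·γ·B·N_γ·s_γ = 0.5 × 7.69 × 2.2 × 17.7 × 0.6 = 89.835 kPa
q_ult = 552.63 + 831.19 + 89.835 = 1473.7 kPa.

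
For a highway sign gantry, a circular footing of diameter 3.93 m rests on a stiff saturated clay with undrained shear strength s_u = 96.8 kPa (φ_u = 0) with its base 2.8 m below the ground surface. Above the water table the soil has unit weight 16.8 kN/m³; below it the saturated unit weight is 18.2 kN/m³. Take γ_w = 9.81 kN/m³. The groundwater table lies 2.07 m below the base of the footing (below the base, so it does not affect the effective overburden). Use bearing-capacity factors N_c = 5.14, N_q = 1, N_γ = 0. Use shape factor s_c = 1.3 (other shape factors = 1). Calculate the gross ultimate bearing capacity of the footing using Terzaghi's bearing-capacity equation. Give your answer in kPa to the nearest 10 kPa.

q_ult ≈ 690 kPa

q = γ·D_f = 16.8 × 2.8 = 47.04 kPa.
c·N_c·s_c = 96.8 × 5.14 × 1.3 = 646.82 kPa
q·N_q = 47.04 × 1 = 47.04 kPa
q_ult = 646.82 + 47.04 = 693.86 kPa.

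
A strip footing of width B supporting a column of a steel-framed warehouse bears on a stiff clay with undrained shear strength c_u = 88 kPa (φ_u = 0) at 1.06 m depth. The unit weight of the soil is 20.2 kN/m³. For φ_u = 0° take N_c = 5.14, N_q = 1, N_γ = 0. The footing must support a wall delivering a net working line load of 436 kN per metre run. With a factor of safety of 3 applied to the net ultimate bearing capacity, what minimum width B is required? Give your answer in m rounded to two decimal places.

Effective surcharge at the founding depth q = γ·D_f = 20.2 × 1.06 = 21.412 kPa.
q_ult = c·N_c + q·N_q
     = 88 × 5.14 + 21.412 × 1
     = 452.32 + 21.412 = 473.73 kPa.
For φ = 0 the ½γBN_γ term vanishes, so q_ult is independent of B. q_net = 473.73 − 21.412 = 452.32 kPa; q_all(net) = 452.32/3 = 150.77 kPa.
Required width B = w / q_all(net) = 436 / 150.77 = 2.892 m.

B = 2.89 m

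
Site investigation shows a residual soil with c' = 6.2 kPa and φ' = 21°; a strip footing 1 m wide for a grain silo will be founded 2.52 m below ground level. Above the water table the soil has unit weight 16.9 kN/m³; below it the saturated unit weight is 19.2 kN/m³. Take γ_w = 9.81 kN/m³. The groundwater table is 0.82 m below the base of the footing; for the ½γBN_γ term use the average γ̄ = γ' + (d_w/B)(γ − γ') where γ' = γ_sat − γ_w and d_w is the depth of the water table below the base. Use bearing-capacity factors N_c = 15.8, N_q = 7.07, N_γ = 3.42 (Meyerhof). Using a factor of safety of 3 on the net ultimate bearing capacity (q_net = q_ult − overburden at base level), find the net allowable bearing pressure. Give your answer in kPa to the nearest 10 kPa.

q_all(net) ≈ 130 kPa

Effective surcharge at the founding depth q = γ·D_f = 16.9 × 2.52 = 42.588 kPa.
With d_w = 0.82 m < B, γ̄ = 9.39 + (0.82/1) × (16.9 − 9.39) = 15.548 kN/m³.
q_ult = c·N_c + q·N_q + 0.5·γ·B·N_γ
     = 6.2 × 15.8 + 42.588 × 7.07 + 0.5 × 15.548 × 1 × 3.42
     = 97.96 + 301.1 + 26.587 = 425.64 kPa.
q_net = 425.64 − 42.588 = 383.06 kPa.
q_all(net) = 383.06 / 3 = 127.69 kPa.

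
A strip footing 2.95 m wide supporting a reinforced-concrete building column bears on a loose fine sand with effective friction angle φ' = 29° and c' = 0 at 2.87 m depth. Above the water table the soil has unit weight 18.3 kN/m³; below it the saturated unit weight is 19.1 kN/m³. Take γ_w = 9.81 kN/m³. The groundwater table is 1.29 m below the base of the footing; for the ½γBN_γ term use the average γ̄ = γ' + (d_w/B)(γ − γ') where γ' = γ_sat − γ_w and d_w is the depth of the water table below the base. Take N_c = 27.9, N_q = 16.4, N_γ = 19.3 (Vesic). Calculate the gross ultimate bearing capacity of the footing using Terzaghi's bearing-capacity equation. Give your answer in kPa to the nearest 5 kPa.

Overburden at base level: q = 18.3 × 2.87 = 52.521 kPa.
The water table is 1.29 m below the base (< B = 2.95 m), so the ½γBN_γ term uses γ̄ = γ' + (d_w/B)(γ − γ') = 9.29 + (1.29/2.95)(18.3 − 9.29) = 13.23 kN/m³.
Surcharge term q·N_q = 52.521 × 16.4 = 861.34 kPa; self-weight term 0.5·γ·B·N_γ = 0.5 × 13.23 × 2.95 × 19.3 = 376.62 kPa.
q_ult = 861.34 + 376.62 = 1238 kPa.

q_ult ≈ 1240 kPa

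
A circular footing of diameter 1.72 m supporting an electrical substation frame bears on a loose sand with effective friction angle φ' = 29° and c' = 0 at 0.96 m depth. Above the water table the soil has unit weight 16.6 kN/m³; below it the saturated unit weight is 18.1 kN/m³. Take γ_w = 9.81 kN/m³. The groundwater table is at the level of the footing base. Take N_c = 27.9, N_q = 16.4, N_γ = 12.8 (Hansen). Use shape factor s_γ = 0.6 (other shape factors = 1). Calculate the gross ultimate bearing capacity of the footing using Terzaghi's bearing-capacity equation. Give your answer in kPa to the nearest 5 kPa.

q_ult ≈ 315 kPa

Overburden at base level: q = 16.6 × 0.96 = 15.936 kPa.
Below the base the soil is submerged, so the ½γBN_γ term uses γ' = 18.1 − 9.81 = 8.29 kN/m³.
Surcharge term q·N_q = 15.936 × 16.4 = 261.35 kPa; self-weight term 0.5·γ·B·N_γ·s_γ = 0.5 × 8.29 × 1.72 × 12.8 × 0.6 = 54.754 kPa.
q_ult = 261.35 + 54.754 = 316.1 kPa.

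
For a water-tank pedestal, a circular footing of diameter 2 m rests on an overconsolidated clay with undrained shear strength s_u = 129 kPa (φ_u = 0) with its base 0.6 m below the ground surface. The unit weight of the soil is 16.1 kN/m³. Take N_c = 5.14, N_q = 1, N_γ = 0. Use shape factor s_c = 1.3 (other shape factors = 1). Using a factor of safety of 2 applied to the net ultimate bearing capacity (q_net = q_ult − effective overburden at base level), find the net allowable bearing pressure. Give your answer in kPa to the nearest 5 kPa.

Overburden at base level: q = 16.1 × 0.6 = 9.66 kPa.
Cohesion term c·N_c·s_c = 129 × 5.14 × 1.3 = 861.98 kPa; surcharge term q·N_q = 9.66 × 1 = 9.66 kPa.
q_ult = 861.98 + 9.66 = 871.64 kPa.
Net ultimate: q_net = 871.64 − 9.66 = 861.98 kPa.
q_all(net) = 861.98 / 2 = 430.99 kPa.

q_all(net) ≈ 430 kPa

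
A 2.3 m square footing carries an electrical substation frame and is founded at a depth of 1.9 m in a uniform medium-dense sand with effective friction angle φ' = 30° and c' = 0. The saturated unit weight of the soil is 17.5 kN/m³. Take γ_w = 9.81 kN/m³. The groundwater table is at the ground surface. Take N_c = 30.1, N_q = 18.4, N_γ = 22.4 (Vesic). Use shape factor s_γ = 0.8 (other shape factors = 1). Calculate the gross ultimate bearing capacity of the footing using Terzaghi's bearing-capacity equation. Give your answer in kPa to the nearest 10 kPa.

q_ult ≈ 430 kPa

Water table at ground surface, so effective unit weight γ' = 17.5 − 9.81 = 7.69 kN/m³ is used throughout; overburden q = 7.69 × 1.9 = 14.611 kPa; the same γ' applies in the ½γBN_γ term.
Surcharge term q·N_q = 14.611 × 18.4 = 268.84 kPa; self-weight term 0.5·γ·B·N_γ·s_γ = 0.5 × 7.69 × 2.3 × 22.4 × 0.8 = 158.48 kPa.
q_ult = 268.84 + 158.48 = 427.32 kPa.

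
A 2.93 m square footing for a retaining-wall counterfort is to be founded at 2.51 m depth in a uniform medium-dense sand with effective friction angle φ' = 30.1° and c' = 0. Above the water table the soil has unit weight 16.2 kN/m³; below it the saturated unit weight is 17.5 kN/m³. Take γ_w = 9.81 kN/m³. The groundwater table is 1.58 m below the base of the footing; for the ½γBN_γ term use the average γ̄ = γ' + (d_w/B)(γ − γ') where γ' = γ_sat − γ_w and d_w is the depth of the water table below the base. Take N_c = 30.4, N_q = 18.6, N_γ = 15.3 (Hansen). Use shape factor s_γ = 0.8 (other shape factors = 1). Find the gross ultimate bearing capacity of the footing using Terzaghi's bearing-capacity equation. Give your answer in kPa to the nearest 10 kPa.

q_ult ≈ 980 kPa

Effective surcharge at the founding depth q = γ·D_f = 16.2 × 2.51 = 40.662 kPa.
With d_w = 1.58 m < B, γ̄ = 7.69 + (1.58/2.93) × (16.2 − 7.69) = 12.279 kN/m³.
q_ult = q·N_q + 0.5·γ·B·N_γ·s_γ
     = 40.662 × 18.6 + 0.5 × 12.279 × 2.93 × 15.3 × 0.8
     = 756.31 + 220.18 = 976.5 kPa.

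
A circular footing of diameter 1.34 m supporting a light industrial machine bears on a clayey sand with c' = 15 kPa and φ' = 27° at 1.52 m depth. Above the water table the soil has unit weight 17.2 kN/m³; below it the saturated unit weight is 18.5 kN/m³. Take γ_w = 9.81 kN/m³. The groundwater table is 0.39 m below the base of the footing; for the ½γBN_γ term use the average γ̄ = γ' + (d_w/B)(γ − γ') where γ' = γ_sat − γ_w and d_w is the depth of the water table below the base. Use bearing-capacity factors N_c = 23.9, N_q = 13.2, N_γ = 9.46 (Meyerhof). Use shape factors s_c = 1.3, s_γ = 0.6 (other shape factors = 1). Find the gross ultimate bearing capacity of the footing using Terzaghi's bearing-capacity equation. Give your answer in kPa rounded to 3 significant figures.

Overburden at base level: q = 17.2 × 1.52 = 26.144 kPa.
The water table is 0.39 m below the base (< B = 1.34 m), so the ½γBN_γ term uses γ̄ = γ' + (d_w/B)(γ − γ') = 8.69 + (0.39/1.34)(17.2 − 8.69) = 11.167 kN/m³.
Cohesion term c·N_c·s_c = 15 × 23.9 × 1.3 = 466.05 kPa; surcharge term q·N_q = 26.144 × 13.2 = 345.1 kPa; self-weight term 0.5·γ·B·N_γ·s_γ = 0.5 × 11.167 × 1.34 × 9.46 × 0.6 = 42.466 kPa.
q_ult = 466.05 + 345.1 + 42.466 = 853.62 kPa.

q_ult ≈ 854 kPa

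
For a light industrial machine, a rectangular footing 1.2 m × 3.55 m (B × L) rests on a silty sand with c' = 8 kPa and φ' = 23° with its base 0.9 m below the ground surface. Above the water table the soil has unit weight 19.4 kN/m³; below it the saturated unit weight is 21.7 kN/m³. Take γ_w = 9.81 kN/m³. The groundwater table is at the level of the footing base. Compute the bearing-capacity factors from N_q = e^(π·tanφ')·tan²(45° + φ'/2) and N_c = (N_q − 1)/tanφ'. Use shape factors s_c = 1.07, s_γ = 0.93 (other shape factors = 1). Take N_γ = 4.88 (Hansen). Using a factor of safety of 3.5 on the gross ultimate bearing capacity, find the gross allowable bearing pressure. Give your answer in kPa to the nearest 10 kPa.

N_q = e^(π·tan23°)·tan²(56.5°) = 8.66; N_c = (N_q − 1)/tanφ' = 18.05.
Effective surcharge at the founding depth q = γ·D_f = 19.4 × 0.9 = 17.46 kPa.
The water table coincides with the base, so in the self-weight term γ → γ' = 11.89 kN/m³.
q_ult = c·N_c·s_c + q·N_q + 0.5·γ·B·N_γ·s_γ
     = 8 × 18.049 × 1.07 + 17.46 × 8.6612 + 0.5 × 11.89 × 1.2 × 4.88 × 0.93
     = 154.5 + 151.22 + 32.377 = 338.1 kPa.
q_all = 338.1 / 3.5 = 96.599 kPa.

q_all ≈ 100 kPa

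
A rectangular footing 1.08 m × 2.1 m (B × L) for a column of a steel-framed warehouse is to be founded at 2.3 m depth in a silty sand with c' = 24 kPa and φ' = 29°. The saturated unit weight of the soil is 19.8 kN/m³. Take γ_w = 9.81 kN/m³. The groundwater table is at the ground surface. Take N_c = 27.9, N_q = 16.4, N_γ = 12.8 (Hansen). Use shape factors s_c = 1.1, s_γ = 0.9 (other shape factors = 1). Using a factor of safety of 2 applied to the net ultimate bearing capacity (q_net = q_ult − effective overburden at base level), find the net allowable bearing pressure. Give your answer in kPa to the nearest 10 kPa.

Water table at ground surface, so effective unit weight γ' = 19.8 − 9.81 = 9.99 kN/m³ is used throughout; overburden q = 9.99 × 2.3 = 22.977 kPa; the same γ' applies in the ½γBN_γ term.
Cohesion term c·N_c·s_c = 24 × 27.9 × 1.1 = 736.56 kPa; surcharge term q·N_q = 22.977 × 16.4 = 376.82 kPa; self-weight term 0.5·γ·B·N_γ·s_γ = 0.5 × 9.99 × 1.08 × 12.8 × 0.9 = 62.146 kPa.
q_ult = 736.56 + 376.82 + 62.146 = 1175.5 kPa.
Net ultimate: q_net = 1175.5 − 22.977 = 1152.6 kPa.
q_all(net) = 1152.6 / 2 = 576.28 kPa.

q_all(net) ≈ 580 kPa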